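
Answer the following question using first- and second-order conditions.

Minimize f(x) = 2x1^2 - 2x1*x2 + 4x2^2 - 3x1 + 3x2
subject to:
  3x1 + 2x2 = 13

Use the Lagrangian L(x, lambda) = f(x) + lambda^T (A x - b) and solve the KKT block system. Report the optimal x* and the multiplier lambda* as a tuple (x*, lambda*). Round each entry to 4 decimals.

Form the Lagrangian:
  L(x, lambda) = (1/2) x^T Q x + c^T x + lambda^T (A x - b)
Stationarity (grad_x L = 0): Q x + c + A^T lambda = 0.
Primal feasibility: A x = b.

This gives the KKT block system:
  [ Q   A^T ] [ x     ]   [-c ]
  [ A    0  ] [ lambda ] = [ b ]

Solving the linear system:
  x*      = (3.5179, 1.2232)
  lambda* = (-2.875)
  f(x*)   = 15.2455

x* = (3.5179, 1.2232), lambda* = (-2.875)


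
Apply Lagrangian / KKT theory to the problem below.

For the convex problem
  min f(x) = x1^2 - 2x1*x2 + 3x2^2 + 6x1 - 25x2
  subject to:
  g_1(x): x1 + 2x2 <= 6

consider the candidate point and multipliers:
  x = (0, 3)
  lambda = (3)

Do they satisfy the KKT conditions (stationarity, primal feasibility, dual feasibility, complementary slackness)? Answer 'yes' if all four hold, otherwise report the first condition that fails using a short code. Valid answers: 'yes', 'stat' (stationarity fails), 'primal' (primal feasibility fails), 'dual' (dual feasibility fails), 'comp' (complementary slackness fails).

Gradient of f: grad f(x) = Q x + c = (0, -7)
Constraint values g_i(x) = a_i^T x - b_i:
  g_1((0, 3)) = 0
Stationarity residual: grad f(x) + sum_i lambda_i a_i = (3, -1)
  -> stationarity FAILS
Primal feasibility (all g_i <= 0): OK
Dual feasibility (all lambda_i >= 0): OK
Complementary slackness (lambda_i * g_i(x) = 0 for all i): OK

Verdict: the first failing condition is stationarity -> stat.

stat


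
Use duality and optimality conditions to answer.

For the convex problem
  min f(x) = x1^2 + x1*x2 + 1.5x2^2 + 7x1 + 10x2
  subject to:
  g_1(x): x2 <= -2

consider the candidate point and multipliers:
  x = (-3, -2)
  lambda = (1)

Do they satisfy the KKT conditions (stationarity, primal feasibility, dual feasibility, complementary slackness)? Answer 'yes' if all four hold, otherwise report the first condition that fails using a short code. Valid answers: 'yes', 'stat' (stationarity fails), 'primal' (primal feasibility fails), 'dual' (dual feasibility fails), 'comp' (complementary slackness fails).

Gradient of f: grad f(x) = Q x + c = (-1, 1)
Constraint values g_i(x) = a_i^T x - b_i:
  g_1((-3, -2)) = 0
Stationarity residual: grad f(x) + sum_i lambda_i a_i = (-1, 2)
  -> stationarity FAILS
Primal feasibility (all g_i <= 0): OK
Dual feasibility (all lambda_i >= 0): OK
Complementary slackness (lambda_i * g_i(x) = 0 for all i): OK

Verdict: the first failing condition is stationarity -> stat.

stat


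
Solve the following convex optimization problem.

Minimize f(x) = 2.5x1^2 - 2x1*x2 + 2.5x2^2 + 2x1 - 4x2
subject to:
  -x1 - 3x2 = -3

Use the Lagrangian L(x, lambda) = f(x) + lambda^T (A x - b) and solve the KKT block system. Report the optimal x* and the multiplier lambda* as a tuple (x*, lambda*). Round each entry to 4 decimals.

Form the Lagrangian:
  L(x, lambda) = (1/2) x^T Q x + c^T x + lambda^T (A x - b)
Stationarity (grad_x L = 0): Q x + c + A^T lambda = 0.
Primal feasibility: A x = b.

This gives the KKT block system:
  [ Q   A^T ] [ x     ]   [-c ]
  [ A    0  ] [ lambda ] = [ b ]

Solving the linear system:
  x*      = (0.0484, 0.9839)
  lambda* = (0.2742)
  f(x*)   = -1.5081

x* = (0.0484, 0.9839), lambda* = (0.2742)


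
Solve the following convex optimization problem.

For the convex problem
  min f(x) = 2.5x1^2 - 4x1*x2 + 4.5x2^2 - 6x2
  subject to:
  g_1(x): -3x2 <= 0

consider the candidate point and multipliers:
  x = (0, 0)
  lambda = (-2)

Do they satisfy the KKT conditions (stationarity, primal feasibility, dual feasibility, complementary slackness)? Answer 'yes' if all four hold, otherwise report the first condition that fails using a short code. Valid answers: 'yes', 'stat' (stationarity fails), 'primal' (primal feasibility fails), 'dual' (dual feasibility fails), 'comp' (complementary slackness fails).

Gradient of f: grad f(x) = Q x + c = (0, -6)
Constraint values g_i(x) = a_i^T x - b_i:
  g_1((0, 0)) = 0
Stationarity residual: grad f(x) + sum_i lambda_i a_i = (0, 0)
  -> stationarity OK
Primal feasibility (all g_i <= 0): OK
Dual feasibility (all lambda_i >= 0): FAILS
Complementary slackness (lambda_i * g_i(x) = 0 for all i): OK

Verdict: the first failing condition is dual_feasibility -> dual.

dual


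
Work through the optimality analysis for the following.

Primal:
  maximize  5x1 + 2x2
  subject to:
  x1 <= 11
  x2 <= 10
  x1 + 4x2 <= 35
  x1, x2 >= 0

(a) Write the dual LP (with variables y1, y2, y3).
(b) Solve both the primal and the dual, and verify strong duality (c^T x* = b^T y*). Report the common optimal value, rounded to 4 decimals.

The standard primal-dual pair for 'max c^T x s.t. A x <= b, x >= 0' is:
  Dual:  min b^T y  s.t.  A^T y >= c,  y >= 0.

So the dual LP is:
  minimize  11y1 + 10y2 + 35y3
  subject to:
    y1 + y3 >= 5
    y2 + 4y3 >= 2
    y1, y2, y3 >= 0

Solving the primal: x* = (11, 6).
  primal value c^T x* = 67.
Solving the dual: y* = (4.5, 0, 0.5).
  dual value b^T y* = 67.
Strong duality: c^T x* = b^T y*. Confirmed.

67


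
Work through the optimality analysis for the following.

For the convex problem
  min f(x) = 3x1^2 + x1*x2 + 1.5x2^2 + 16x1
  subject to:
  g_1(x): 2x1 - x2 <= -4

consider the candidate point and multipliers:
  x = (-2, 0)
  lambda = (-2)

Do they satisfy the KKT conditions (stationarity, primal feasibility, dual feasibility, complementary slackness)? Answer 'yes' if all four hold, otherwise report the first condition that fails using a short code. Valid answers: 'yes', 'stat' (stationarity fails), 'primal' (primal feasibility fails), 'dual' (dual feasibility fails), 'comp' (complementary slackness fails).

Gradient of f: grad f(x) = Q x + c = (4, -2)
Constraint values g_i(x) = a_i^T x - b_i:
  g_1((-2, 0)) = 0
Stationarity residual: grad f(x) + sum_i lambda_i a_i = (0, 0)
  -> stationarity OK
Primal feasibility (all g_i <= 0): OK
Dual feasibility (all lambda_i >= 0): FAILS
Complementary slackness (lambda_i * g_i(x) = 0 for all i): OK

Verdict: the first failing condition is dual_feasibility -> dual.

dual


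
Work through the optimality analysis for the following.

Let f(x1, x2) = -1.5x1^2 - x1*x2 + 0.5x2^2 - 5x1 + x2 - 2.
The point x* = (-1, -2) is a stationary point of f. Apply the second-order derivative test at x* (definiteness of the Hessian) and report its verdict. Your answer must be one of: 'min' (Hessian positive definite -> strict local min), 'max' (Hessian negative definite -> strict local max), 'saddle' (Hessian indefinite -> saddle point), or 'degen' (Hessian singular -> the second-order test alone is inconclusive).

Compute the Hessian H = grad^2 f:
  H = [[-3, -1], [-1, 1]]
Verify stationarity: grad f(x*) = H x* + g = (0, 0).
Eigenvalues of H: -3.2361, 1.2361.
Eigenvalues have mixed signs, so H is indefinite -> x* is a saddle point.

saddle


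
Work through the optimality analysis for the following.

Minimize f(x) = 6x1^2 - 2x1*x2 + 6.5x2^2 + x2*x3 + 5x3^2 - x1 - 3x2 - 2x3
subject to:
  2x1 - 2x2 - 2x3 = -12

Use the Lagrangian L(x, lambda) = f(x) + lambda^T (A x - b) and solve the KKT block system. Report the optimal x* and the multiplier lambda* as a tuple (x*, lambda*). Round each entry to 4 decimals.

Form the Lagrangian:
  L(x, lambda) = (1/2) x^T Q x + c^T x + lambda^T (A x - b)
Stationarity (grad_x L = 0): Q x + c + A^T lambda = 0.
Primal feasibility: A x = b.

This gives the KKT block system:
  [ Q   A^T ] [ x     ]   [-c ]
  [ A    0  ] [ lambda ] = [ b ]

Solving the linear system:
  x*      = (-1.7361, 1.7097, 2.5543)
  lambda* = (12.6261)
  f(x*)   = 71.5059

x* = (-1.7361, 1.7097, 2.5543), lambda* = (12.6261)


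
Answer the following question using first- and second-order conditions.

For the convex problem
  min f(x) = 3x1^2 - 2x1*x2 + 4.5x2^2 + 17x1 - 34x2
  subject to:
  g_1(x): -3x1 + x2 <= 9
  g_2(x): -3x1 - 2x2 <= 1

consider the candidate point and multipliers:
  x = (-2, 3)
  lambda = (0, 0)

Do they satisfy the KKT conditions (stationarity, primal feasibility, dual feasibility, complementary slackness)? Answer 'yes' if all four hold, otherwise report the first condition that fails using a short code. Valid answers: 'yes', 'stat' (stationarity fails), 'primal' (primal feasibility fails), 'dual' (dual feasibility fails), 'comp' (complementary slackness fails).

Gradient of f: grad f(x) = Q x + c = (-1, -3)
Constraint values g_i(x) = a_i^T x - b_i:
  g_1((-2, 3)) = 0
  g_2((-2, 3)) = -1
Stationarity residual: grad f(x) + sum_i lambda_i a_i = (-1, -3)
  -> stationarity FAILS
Primal feasibility (all g_i <= 0): OK
Dual feasibility (all lambda_i >= 0): OK
Complementary slackness (lambda_i * g_i(x) = 0 for all i): OK

Verdict: the first failing condition is stationarity -> stat.

stat


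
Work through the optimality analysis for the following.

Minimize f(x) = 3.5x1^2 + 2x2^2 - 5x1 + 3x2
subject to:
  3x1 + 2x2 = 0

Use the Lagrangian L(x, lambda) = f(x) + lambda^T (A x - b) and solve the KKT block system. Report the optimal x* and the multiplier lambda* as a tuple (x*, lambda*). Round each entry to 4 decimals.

Form the Lagrangian:
  L(x, lambda) = (1/2) x^T Q x + c^T x + lambda^T (A x - b)
Stationarity (grad_x L = 0): Q x + c + A^T lambda = 0.
Primal feasibility: A x = b.

This gives the KKT block system:
  [ Q   A^T ] [ x     ]   [-c ]
  [ A    0  ] [ lambda ] = [ b ]

Solving the linear system:
  x*      = (0.5938, -0.8906)
  lambda* = (0.2812)
  f(x*)   = -2.8203

x* = (0.5938, -0.8906), lambda* = (0.2812)


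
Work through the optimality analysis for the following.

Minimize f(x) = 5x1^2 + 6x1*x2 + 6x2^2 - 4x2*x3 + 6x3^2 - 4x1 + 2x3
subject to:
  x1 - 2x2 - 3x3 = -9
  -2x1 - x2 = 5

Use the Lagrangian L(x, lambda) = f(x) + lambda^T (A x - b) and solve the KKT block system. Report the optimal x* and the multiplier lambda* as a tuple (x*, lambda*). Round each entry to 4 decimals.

Form the Lagrangian:
  L(x, lambda) = (1/2) x^T Q x + c^T x + lambda^T (A x - b)
Stationarity (grad_x L = 0): Q x + c + A^T lambda = 0.
Primal feasibility: A x = b.

This gives the KKT block system:
  [ Q   A^T ] [ x     ]   [-c ]
  [ A    0  ] [ lambda ] = [ b ]

Solving the linear system:
  x*      = (-3.1915, 1.383, 1.0142)
  lambda* = (2.8794, -12.3688)
  f(x*)   = 51.2766

x* = (-3.1915, 1.383, 1.0142), lambda* = (2.8794, -12.3688)


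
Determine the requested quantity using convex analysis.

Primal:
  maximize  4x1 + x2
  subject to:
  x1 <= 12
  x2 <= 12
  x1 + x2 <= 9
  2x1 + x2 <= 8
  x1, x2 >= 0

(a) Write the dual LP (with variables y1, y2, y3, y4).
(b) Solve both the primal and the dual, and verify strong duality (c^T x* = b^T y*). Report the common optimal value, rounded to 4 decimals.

The standard primal-dual pair for 'max c^T x s.t. A x <= b, x >= 0' is:
  Dual:  min b^T y  s.t.  A^T y >= c,  y >= 0.

So the dual LP is:
  minimize  12y1 + 12y2 + 9y3 + 8y4
  subject to:
    y1 + y3 + 2y4 >= 4
    y2 + y3 + y4 >= 1
    y1, y2, y3, y4 >= 0

Solving the primal: x* = (4, 0).
  primal value c^T x* = 16.
Solving the dual: y* = (0, 0, 0, 2).
  dual value b^T y* = 16.
Strong duality: c^T x* = b^T y*. Confirmed.

16


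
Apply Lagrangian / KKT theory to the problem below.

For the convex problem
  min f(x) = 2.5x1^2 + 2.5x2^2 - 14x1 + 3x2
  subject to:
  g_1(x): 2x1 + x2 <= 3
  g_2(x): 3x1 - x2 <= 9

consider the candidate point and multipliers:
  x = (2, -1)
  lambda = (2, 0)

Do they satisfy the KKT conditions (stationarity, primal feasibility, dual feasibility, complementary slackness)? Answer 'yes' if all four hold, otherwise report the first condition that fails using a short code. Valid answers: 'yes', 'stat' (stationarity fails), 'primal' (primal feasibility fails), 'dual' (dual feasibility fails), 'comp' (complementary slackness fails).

Gradient of f: grad f(x) = Q x + c = (-4, -2)
Constraint values g_i(x) = a_i^T x - b_i:
  g_1((2, -1)) = 0
  g_2((2, -1)) = -2
Stationarity residual: grad f(x) + sum_i lambda_i a_i = (0, 0)
  -> stationarity OK
Primal feasibility (all g_i <= 0): OK
Dual feasibility (all lambda_i >= 0): OK
Complementary slackness (lambda_i * g_i(x) = 0 for all i): OK

Verdict: yes, KKT holds.

yes


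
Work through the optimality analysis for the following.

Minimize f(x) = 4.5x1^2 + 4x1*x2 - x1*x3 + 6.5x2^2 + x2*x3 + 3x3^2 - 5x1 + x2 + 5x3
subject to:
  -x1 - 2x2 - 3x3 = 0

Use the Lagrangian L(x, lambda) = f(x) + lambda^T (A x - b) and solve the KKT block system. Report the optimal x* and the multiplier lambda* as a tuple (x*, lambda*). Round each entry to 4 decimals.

Form the Lagrangian:
  L(x, lambda) = (1/2) x^T Q x + c^T x + lambda^T (A x - b)
Stationarity (grad_x L = 0): Q x + c + A^T lambda = 0.
Primal feasibility: A x = b.

This gives the KKT block system:
  [ Q   A^T ] [ x     ]   [-c ]
  [ A    0  ] [ lambda ] = [ b ]

Solving the linear system:
  x*      = (0.7098, -0.1178, -0.158)
  lambda* = (1.0747)
  f(x*)   = -2.2284

x* = (0.7098, -0.1178, -0.158), lambda* = (1.0747)


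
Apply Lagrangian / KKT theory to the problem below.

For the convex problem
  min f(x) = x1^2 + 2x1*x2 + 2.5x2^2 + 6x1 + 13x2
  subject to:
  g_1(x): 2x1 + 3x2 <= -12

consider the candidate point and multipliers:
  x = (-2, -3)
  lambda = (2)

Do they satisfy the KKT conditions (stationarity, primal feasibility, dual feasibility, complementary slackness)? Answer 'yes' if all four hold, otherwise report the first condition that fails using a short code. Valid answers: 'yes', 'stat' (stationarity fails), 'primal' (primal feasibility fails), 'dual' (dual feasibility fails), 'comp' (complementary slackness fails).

Gradient of f: grad f(x) = Q x + c = (-4, -6)
Constraint values g_i(x) = a_i^T x - b_i:
  g_1((-2, -3)) = -1
Stationarity residual: grad f(x) + sum_i lambda_i a_i = (0, 0)
  -> stationarity OK
Primal feasibility (all g_i <= 0): OK
Dual feasibility (all lambda_i >= 0): OK
Complementary slackness (lambda_i * g_i(x) = 0 for all i): FAILS

Verdict: the first failing condition is complementary_slackness -> comp.

comp


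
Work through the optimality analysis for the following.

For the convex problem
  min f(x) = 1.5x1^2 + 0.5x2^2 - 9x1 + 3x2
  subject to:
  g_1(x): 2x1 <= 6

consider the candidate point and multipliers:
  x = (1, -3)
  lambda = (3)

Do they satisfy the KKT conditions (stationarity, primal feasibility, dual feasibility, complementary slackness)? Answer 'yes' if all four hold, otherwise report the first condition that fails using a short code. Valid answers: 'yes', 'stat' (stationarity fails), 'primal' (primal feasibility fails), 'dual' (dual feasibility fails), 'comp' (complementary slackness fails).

Gradient of f: grad f(x) = Q x + c = (-6, 0)
Constraint values g_i(x) = a_i^T x - b_i:
  g_1((1, -3)) = -4
Stationarity residual: grad f(x) + sum_i lambda_i a_i = (0, 0)
  -> stationarity OK
Primal feasibility (all g_i <= 0): OK
Dual feasibility (all lambda_i >= 0): OK
Complementary slackness (lambda_i * g_i(x) = 0 for all i): FAILS

Verdict: the first failing condition is complementary_slackness -> comp.

comp


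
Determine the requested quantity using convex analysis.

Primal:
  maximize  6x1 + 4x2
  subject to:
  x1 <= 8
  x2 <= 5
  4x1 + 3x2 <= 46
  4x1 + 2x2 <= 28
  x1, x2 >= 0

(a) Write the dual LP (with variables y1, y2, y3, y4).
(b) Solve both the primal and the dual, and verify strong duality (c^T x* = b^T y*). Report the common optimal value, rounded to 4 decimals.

The standard primal-dual pair for 'max c^T x s.t. A x <= b, x >= 0' is:
  Dual:  min b^T y  s.t.  A^T y >= c,  y >= 0.

So the dual LP is:
  minimize  8y1 + 5y2 + 46y3 + 28y4
  subject to:
    y1 + 4y3 + 4y4 >= 6
    y2 + 3y3 + 2y4 >= 4
    y1, y2, y3, y4 >= 0

Solving the primal: x* = (4.5, 5).
  primal value c^T x* = 47.
Solving the dual: y* = (0, 1, 0, 1.5).
  dual value b^T y* = 47.
Strong duality: c^T x* = b^T y*. Confirmed.

47


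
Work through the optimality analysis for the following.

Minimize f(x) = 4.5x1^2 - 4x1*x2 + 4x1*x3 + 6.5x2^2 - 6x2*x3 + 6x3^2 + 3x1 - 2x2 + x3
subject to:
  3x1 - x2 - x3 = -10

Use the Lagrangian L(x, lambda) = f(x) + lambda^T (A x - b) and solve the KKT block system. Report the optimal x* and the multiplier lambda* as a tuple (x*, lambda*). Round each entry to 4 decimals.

Form the Lagrangian:
  L(x, lambda) = (1/2) x^T Q x + c^T x + lambda^T (A x - b)
Stationarity (grad_x L = 0): Q x + c + A^T lambda = 0.
Primal feasibility: A x = b.

This gives the KKT block system:
  [ Q   A^T ] [ x     ]   [-c ]
  [ A    0  ] [ lambda ] = [ b ]

Solving the linear system:
  x*      = (-2.6773, 0.4596, 1.5084)
  lambda* = (5.6336)
  f(x*)   = 24.4468

x* = (-2.6773, 0.4596, 1.5084), lambda* = (5.6336)


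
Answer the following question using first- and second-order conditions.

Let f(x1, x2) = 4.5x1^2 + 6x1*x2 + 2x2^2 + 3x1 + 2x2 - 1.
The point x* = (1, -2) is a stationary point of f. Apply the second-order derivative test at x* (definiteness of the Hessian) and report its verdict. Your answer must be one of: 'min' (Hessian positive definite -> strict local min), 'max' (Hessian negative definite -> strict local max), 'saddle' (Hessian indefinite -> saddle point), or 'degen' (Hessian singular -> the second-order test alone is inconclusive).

Compute the Hessian H = grad^2 f:
  H = [[9, 6], [6, 4]]
Verify stationarity: grad f(x*) = H x* + g = (0, 0).
Eigenvalues of H: 0, 13.
H has a zero eigenvalue (singular; positive semidefinite but not definite), so H is neither positive definite, negative definite, nor indefinite. The second-order test alone is inconclusive -> degen.
(Indeed, f is constant along the null direction of H through x*, so x* is not a strict local extremum.)

degen


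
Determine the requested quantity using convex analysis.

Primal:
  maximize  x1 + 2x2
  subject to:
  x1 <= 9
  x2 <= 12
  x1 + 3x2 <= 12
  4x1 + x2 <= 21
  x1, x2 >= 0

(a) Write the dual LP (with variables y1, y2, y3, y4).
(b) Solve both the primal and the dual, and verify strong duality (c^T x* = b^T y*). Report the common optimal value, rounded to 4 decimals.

The standard primal-dual pair for 'max c^T x s.t. A x <= b, x >= 0' is:
  Dual:  min b^T y  s.t.  A^T y >= c,  y >= 0.

So the dual LP is:
  minimize  9y1 + 12y2 + 12y3 + 21y4
  subject to:
    y1 + y3 + 4y4 >= 1
    y2 + 3y3 + y4 >= 2
    y1, y2, y3, y4 >= 0

Solving the primal: x* = (4.6364, 2.4545).
  primal value c^T x* = 9.5455.
Solving the dual: y* = (0, 0, 0.6364, 0.0909).
  dual value b^T y* = 9.5455.
Strong duality: c^T x* = b^T y*. Confirmed.

9.5455


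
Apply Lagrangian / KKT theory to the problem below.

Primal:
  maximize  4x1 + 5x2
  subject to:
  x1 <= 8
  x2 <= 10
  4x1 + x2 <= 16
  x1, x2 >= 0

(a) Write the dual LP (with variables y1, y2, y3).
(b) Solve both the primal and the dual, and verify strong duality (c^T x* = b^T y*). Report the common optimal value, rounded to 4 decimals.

The standard primal-dual pair for 'max c^T x s.t. A x <= b, x >= 0' is:
  Dual:  min b^T y  s.t.  A^T y >= c,  y >= 0.

So the dual LP is:
  minimize  8y1 + 10y2 + 16y3
  subject to:
    y1 + 4y3 >= 4
    y2 + y3 >= 5
    y1, y2, y3 >= 0

Solving the primal: x* = (1.5, 10).
  primal value c^T x* = 56.
Solving the dual: y* = (0, 4, 1).
  dual value b^T y* = 56.
Strong duality: c^T x* = b^T y*. Confirmed.

56


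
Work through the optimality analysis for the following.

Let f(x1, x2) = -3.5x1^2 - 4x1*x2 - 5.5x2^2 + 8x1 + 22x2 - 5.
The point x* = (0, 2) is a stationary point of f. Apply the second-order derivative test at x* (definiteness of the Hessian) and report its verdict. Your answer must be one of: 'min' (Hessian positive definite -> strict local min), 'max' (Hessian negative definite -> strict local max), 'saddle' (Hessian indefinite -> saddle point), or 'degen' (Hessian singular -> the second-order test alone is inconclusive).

Compute the Hessian H = grad^2 f:
  H = [[-7, -4], [-4, -11]]
Verify stationarity: grad f(x*) = H x* + g = (0, 0).
Eigenvalues of H: -13.4721, -4.5279.
Both eigenvalues < 0, so H is negative definite -> x* is a strict local max.

max


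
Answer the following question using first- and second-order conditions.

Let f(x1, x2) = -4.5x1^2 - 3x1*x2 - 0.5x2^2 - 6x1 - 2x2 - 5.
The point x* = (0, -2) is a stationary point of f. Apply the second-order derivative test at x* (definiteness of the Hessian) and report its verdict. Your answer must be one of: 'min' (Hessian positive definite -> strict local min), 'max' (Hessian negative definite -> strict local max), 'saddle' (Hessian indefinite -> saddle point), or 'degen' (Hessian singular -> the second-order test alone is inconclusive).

Compute the Hessian H = grad^2 f:
  H = [[-9, -3], [-3, -1]]
Verify stationarity: grad f(x*) = H x* + g = (0, 0).
Eigenvalues of H: -10, 0.
H has a zero eigenvalue (singular; negative semidefinite but not definite), so H is neither positive definite, negative definite, nor indefinite. The second-order test alone is inconclusive -> degen.
(Indeed, f is constant along the null direction of H through x*, so x* is not a strict local extremum.)

degen


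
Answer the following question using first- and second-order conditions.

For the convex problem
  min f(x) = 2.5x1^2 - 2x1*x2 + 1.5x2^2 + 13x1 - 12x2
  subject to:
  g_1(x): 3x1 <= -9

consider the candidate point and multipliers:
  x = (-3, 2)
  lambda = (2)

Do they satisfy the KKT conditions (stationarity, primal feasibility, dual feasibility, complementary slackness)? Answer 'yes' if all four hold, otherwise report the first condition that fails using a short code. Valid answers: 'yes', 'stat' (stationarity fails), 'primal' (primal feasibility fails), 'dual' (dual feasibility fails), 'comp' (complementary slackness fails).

Gradient of f: grad f(x) = Q x + c = (-6, 0)
Constraint values g_i(x) = a_i^T x - b_i:
  g_1((-3, 2)) = 0
Stationarity residual: grad f(x) + sum_i lambda_i a_i = (0, 0)
  -> stationarity OK
Primal feasibility (all g_i <= 0): OK
Dual feasibility (all lambda_i >= 0): OK
Complementary slackness (lambda_i * g_i(x) = 0 for all i): OK

Verdict: yes, KKT holds.

yes


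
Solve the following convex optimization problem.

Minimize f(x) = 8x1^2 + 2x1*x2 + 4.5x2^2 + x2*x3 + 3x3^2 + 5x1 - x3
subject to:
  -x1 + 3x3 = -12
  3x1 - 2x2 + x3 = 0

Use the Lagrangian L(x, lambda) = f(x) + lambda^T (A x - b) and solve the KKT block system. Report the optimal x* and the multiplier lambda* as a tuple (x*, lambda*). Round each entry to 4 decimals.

Form the Lagrangian:
  L(x, lambda) = (1/2) x^T Q x + c^T x + lambda^T (A x - b)
Stationarity (grad_x L = 0): Q x + c + A^T lambda = 0.
Primal feasibility: A x = b.

This gives the KKT block system:
  [ Q   A^T ] [ x     ]   [-c ]
  [ A    0  ] [ lambda ] = [ b ]

Solving the linear system:
  x*      = (0.9034, -0.4944, -3.6989)
  lambda* = (8.9528, -3.1708)
  f(x*)   = 57.8247

x* = (0.9034, -0.4944, -3.6989), lambda* = (8.9528, -3.1708)


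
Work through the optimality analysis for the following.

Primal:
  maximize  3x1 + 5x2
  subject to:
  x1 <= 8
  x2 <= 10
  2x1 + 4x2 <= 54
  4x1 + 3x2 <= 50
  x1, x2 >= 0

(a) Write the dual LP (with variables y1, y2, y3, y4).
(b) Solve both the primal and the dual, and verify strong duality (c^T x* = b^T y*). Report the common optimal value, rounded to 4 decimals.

The standard primal-dual pair for 'max c^T x s.t. A x <= b, x >= 0' is:
  Dual:  min b^T y  s.t.  A^T y >= c,  y >= 0.

So the dual LP is:
  minimize  8y1 + 10y2 + 54y3 + 50y4
  subject to:
    y1 + 2y3 + 4y4 >= 3
    y2 + 4y3 + 3y4 >= 5
    y1, y2, y3, y4 >= 0

Solving the primal: x* = (5, 10).
  primal value c^T x* = 65.
Solving the dual: y* = (0, 2.75, 0, 0.75).
  dual value b^T y* = 65.
Strong duality: c^T x* = b^T y*. Confirmed.

65


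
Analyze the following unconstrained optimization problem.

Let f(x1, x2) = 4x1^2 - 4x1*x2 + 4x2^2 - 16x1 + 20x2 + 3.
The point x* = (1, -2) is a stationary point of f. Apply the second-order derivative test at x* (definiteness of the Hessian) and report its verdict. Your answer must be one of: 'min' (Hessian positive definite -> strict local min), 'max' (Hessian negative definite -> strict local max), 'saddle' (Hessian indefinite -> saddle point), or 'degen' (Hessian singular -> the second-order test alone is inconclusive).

Compute the Hessian H = grad^2 f:
  H = [[8, -4], [-4, 8]]
Verify stationarity: grad f(x*) = H x* + g = (0, 0).
Eigenvalues of H: 4, 12.
Both eigenvalues > 0, so H is positive definite -> x* is a strict local min.

min


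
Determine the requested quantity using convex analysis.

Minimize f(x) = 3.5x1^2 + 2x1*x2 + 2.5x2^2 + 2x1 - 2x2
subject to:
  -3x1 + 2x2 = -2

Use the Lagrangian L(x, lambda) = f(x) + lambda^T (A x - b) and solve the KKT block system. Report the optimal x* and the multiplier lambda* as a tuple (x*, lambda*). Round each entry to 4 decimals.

Form the Lagrangian:
  L(x, lambda) = (1/2) x^T Q x + c^T x + lambda^T (A x - b)
Stationarity (grad_x L = 0): Q x + c + A^T lambda = 0.
Primal feasibility: A x = b.

This gives the KKT block system:
  [ Q   A^T ] [ x     ]   [-c ]
  [ A    0  ] [ lambda ] = [ b ]

Solving the linear system:
  x*      = (0.433, -0.3505)
  lambda* = (1.4433)
  f(x*)   = 2.2268

x* = (0.433, -0.3505), lambda* = (1.4433)


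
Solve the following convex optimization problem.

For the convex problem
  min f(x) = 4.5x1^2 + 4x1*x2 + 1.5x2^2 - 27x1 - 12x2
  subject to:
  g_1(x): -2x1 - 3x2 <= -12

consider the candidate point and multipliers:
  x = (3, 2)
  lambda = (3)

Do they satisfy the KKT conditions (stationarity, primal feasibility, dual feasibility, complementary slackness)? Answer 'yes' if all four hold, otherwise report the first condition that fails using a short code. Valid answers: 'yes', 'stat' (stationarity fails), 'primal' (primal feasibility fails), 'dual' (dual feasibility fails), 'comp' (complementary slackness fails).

Gradient of f: grad f(x) = Q x + c = (8, 6)
Constraint values g_i(x) = a_i^T x - b_i:
  g_1((3, 2)) = 0
Stationarity residual: grad f(x) + sum_i lambda_i a_i = (2, -3)
  -> stationarity FAILS
Primal feasibility (all g_i <= 0): OK
Dual feasibility (all lambda_i >= 0): OK
Complementary slackness (lambda_i * g_i(x) = 0 for all i): OK

Verdict: the first failing condition is stationarity -> stat.

stat


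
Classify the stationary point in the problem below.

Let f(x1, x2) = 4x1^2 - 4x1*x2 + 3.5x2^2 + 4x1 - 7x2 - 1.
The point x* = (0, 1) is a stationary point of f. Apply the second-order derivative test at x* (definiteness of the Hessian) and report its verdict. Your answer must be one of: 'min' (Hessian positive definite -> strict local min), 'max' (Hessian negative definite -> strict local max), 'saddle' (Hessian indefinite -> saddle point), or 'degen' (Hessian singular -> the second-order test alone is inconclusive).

Compute the Hessian H = grad^2 f:
  H = [[8, -4], [-4, 7]]
Verify stationarity: grad f(x*) = H x* + g = (0, 0).
Eigenvalues of H: 3.4689, 11.5311.
Both eigenvalues > 0, so H is positive definite -> x* is a strict local min.

min


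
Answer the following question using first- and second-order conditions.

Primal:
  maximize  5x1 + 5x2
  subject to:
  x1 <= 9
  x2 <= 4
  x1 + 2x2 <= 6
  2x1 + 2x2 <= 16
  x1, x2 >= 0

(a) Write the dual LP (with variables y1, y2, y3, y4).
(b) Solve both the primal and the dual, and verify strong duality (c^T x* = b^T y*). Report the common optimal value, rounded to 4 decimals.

The standard primal-dual pair for 'max c^T x s.t. A x <= b, x >= 0' is:
  Dual:  min b^T y  s.t.  A^T y >= c,  y >= 0.

So the dual LP is:
  minimize  9y1 + 4y2 + 6y3 + 16y4
  subject to:
    y1 + y3 + 2y4 >= 5
    y2 + 2y3 + 2y4 >= 5
    y1, y2, y3, y4 >= 0

Solving the primal: x* = (6, 0).
  primal value c^T x* = 30.
Solving the dual: y* = (0, 0, 5, 0).
  dual value b^T y* = 30.
Strong duality: c^T x* = b^T y*. Confirmed.

30


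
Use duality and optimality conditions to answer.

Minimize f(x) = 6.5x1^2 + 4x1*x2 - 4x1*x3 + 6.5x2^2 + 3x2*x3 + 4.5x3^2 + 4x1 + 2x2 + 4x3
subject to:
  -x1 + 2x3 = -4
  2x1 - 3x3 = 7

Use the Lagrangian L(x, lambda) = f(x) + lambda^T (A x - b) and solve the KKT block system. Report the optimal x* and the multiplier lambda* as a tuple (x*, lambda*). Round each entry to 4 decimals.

Form the Lagrangian:
  L(x, lambda) = (1/2) x^T Q x + c^T x + lambda^T (A x - b)
Stationarity (grad_x L = 0): Q x + c + A^T lambda = 0.
Primal feasibility: A x = b.

This gives the KKT block system:
  [ Q   A^T ] [ x     ]   [-c ]
  [ A    0  ] [ lambda ] = [ b ]

Solving the linear system:
  x*      = (2, -0.5385, -1)
  lambda* = (-66.3077, -49.0769)
  f(x*)   = 40.6154

x* = (2, -0.5385, -1), lambda* = (-66.3077, -49.0769)


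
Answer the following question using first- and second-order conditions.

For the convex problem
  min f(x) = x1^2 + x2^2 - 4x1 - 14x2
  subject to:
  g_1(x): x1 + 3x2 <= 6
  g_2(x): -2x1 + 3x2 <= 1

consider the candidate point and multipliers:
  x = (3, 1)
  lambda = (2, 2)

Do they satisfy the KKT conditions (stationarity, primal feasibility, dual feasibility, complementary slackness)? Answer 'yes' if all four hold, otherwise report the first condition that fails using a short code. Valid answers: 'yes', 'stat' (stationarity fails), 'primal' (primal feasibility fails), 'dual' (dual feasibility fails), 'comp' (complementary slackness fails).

Gradient of f: grad f(x) = Q x + c = (2, -12)
Constraint values g_i(x) = a_i^T x - b_i:
  g_1((3, 1)) = 0
  g_2((3, 1)) = -4
Stationarity residual: grad f(x) + sum_i lambda_i a_i = (0, 0)
  -> stationarity OK
Primal feasibility (all g_i <= 0): OK
Dual feasibility (all lambda_i >= 0): OK
Complementary slackness (lambda_i * g_i(x) = 0 for all i): FAILS

Verdict: the first failing condition is complementary_slackness -> comp.

comp


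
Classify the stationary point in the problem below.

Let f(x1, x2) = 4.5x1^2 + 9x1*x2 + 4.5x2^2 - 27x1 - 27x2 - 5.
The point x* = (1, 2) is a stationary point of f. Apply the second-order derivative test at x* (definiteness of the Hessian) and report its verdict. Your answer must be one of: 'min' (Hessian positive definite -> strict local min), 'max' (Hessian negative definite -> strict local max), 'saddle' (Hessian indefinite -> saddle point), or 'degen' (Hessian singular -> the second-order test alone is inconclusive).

Compute the Hessian H = grad^2 f:
  H = [[9, 9], [9, 9]]
Verify stationarity: grad f(x*) = H x* + g = (0, 0).
Eigenvalues of H: 0, 18.
H has a zero eigenvalue (singular; positive semidefinite but not definite), so H is neither positive definite, negative definite, nor indefinite. The second-order test alone is inconclusive -> degen.
(Indeed, f is constant along the null direction of H through x*, so x* is not a strict local extremum.)

degen


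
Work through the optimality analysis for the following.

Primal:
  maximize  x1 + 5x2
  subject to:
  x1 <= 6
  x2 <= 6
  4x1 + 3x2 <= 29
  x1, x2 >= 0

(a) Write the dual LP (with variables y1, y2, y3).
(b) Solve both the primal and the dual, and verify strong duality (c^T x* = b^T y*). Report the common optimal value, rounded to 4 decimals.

The standard primal-dual pair for 'max c^T x s.t. A x <= b, x >= 0' is:
  Dual:  min b^T y  s.t.  A^T y >= c,  y >= 0.

So the dual LP is:
  minimize  6y1 + 6y2 + 29y3
  subject to:
    y1 + 4y3 >= 1
    y2 + 3y3 >= 5
    y1, y2, y3 >= 0

Solving the primal: x* = (2.75, 6).
  primal value c^T x* = 32.75.
Solving the dual: y* = (0, 4.25, 0.25).
  dual value b^T y* = 32.75.
Strong duality: c^T x* = b^T y*. Confirmed.

32.75


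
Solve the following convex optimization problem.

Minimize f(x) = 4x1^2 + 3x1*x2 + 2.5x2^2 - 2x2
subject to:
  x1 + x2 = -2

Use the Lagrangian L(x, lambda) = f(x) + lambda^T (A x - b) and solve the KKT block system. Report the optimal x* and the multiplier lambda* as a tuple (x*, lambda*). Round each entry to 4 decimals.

Form the Lagrangian:
  L(x, lambda) = (1/2) x^T Q x + c^T x + lambda^T (A x - b)
Stationarity (grad_x L = 0): Q x + c + A^T lambda = 0.
Primal feasibility: A x = b.

This gives the KKT block system:
  [ Q   A^T ] [ x     ]   [-c ]
  [ A    0  ] [ lambda ] = [ b ]

Solving the linear system:
  x*      = (-0.8571, -1.1429)
  lambda* = (10.2857)
  f(x*)   = 11.4286

x* = (-0.8571, -1.1429), lambda* = (10.2857)


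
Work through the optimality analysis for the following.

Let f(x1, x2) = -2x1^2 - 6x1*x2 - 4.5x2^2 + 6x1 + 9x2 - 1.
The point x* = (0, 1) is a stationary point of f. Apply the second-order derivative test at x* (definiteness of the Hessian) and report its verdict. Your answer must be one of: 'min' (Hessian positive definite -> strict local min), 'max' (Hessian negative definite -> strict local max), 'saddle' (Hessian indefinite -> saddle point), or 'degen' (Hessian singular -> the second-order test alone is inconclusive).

Compute the Hessian H = grad^2 f:
  H = [[-4, -6], [-6, -9]]
Verify stationarity: grad f(x*) = H x* + g = (0, 0).
Eigenvalues of H: -13, 0.
H has a zero eigenvalue (singular; negative semidefinite but not definite), so H is neither positive definite, negative definite, nor indefinite. The second-order test alone is inconclusive -> degen.
(Indeed, f is constant along the null direction of H through x*, so x* is not a strict local extremum.)

degen


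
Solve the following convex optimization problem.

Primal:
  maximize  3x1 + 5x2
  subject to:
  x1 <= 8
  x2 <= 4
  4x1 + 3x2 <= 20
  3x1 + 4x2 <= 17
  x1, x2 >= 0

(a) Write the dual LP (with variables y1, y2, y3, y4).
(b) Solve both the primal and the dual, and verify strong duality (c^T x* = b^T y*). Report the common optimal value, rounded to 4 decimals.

The standard primal-dual pair for 'max c^T x s.t. A x <= b, x >= 0' is:
  Dual:  min b^T y  s.t.  A^T y >= c,  y >= 0.

So the dual LP is:
  minimize  8y1 + 4y2 + 20y3 + 17y4
  subject to:
    y1 + 4y3 + 3y4 >= 3
    y2 + 3y3 + 4y4 >= 5
    y1, y2, y3, y4 >= 0

Solving the primal: x* = (0.3333, 4).
  primal value c^T x* = 21.
Solving the dual: y* = (0, 1, 0, 1).
  dual value b^T y* = 21.
Strong duality: c^T x* = b^T y*. Confirmed.

21


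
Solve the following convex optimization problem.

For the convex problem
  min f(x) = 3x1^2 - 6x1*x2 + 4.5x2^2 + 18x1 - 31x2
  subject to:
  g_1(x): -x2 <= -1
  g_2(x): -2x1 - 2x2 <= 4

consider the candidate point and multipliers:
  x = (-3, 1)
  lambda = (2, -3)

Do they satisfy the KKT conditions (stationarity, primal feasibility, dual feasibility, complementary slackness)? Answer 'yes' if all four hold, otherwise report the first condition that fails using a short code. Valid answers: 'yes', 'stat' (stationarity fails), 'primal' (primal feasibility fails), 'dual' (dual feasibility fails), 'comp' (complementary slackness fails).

Gradient of f: grad f(x) = Q x + c = (-6, -4)
Constraint values g_i(x) = a_i^T x - b_i:
  g_1((-3, 1)) = 0
  g_2((-3, 1)) = 0
Stationarity residual: grad f(x) + sum_i lambda_i a_i = (0, 0)
  -> stationarity OK
Primal feasibility (all g_i <= 0): OK
Dual feasibility (all lambda_i >= 0): FAILS
Complementary slackness (lambda_i * g_i(x) = 0 for all i): OK

Verdict: the first failing condition is dual_feasibility -> dual.

dual


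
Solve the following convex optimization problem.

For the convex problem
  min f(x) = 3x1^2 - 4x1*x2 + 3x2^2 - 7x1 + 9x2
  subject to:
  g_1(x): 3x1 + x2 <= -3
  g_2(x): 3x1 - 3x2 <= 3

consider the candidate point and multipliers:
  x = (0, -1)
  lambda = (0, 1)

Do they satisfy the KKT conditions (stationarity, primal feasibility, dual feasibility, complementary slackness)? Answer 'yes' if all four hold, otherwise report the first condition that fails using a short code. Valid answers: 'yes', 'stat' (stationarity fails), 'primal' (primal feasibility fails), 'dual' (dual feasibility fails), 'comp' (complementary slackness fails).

Gradient of f: grad f(x) = Q x + c = (-3, 3)
Constraint values g_i(x) = a_i^T x - b_i:
  g_1((0, -1)) = 2
  g_2((0, -1)) = 0
Stationarity residual: grad f(x) + sum_i lambda_i a_i = (0, 0)
  -> stationarity OK
Primal feasibility (all g_i <= 0): FAILS
Dual feasibility (all lambda_i >= 0): OK
Complementary slackness (lambda_i * g_i(x) = 0 for all i): OK

Verdict: the first failing condition is primal_feasibility -> primal.

primal


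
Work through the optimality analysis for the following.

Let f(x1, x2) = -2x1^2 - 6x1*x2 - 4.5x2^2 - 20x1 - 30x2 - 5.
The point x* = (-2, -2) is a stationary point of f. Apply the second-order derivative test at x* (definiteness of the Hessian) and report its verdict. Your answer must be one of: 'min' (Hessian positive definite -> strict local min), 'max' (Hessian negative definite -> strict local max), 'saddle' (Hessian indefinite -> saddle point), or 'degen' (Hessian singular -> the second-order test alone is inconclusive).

Compute the Hessian H = grad^2 f:
  H = [[-4, -6], [-6, -9]]
Verify stationarity: grad f(x*) = H x* + g = (0, 0).
Eigenvalues of H: -13, 0.
H has a zero eigenvalue (singular; negative semidefinite but not definite), so H is neither positive definite, negative definite, nor indefinite. The second-order test alone is inconclusive -> degen.
(Indeed, f is constant along the null direction of H through x*, so x* is not a strict local extremum.)

degen


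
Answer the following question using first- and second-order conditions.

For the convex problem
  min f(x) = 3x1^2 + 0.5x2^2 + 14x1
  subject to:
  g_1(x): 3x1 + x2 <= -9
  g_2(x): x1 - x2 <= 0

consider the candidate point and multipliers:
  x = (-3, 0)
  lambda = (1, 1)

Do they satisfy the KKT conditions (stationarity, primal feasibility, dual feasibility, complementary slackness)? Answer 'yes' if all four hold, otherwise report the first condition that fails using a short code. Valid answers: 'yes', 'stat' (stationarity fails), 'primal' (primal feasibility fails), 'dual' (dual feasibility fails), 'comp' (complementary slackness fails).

Gradient of f: grad f(x) = Q x + c = (-4, 0)
Constraint values g_i(x) = a_i^T x - b_i:
  g_1((-3, 0)) = 0
  g_2((-3, 0)) = -3
Stationarity residual: grad f(x) + sum_i lambda_i a_i = (0, 0)
  -> stationarity OK
Primal feasibility (all g_i <= 0): OK
Dual feasibility (all lambda_i >= 0): OK
Complementary slackness (lambda_i * g_i(x) = 0 for all i): FAILS

Verdict: the first failing condition is complementary_slackness -> comp.

comp


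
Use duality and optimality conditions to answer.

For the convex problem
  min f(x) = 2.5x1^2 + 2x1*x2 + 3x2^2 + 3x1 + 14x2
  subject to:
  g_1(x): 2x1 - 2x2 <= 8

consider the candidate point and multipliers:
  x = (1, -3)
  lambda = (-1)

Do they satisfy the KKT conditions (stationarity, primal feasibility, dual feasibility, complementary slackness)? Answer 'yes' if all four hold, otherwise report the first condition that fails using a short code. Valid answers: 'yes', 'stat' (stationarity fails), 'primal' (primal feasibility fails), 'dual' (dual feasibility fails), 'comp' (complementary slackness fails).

Gradient of f: grad f(x) = Q x + c = (2, -2)
Constraint values g_i(x) = a_i^T x - b_i:
  g_1((1, -3)) = 0
Stationarity residual: grad f(x) + sum_i lambda_i a_i = (0, 0)
  -> stationarity OK
Primal feasibility (all g_i <= 0): OK
Dual feasibility (all lambda_i >= 0): FAILS
Complementary slackness (lambda_i * g_i(x) = 0 for all i): OK

Verdict: the first failing condition is dual_feasibility -> dual.

dual


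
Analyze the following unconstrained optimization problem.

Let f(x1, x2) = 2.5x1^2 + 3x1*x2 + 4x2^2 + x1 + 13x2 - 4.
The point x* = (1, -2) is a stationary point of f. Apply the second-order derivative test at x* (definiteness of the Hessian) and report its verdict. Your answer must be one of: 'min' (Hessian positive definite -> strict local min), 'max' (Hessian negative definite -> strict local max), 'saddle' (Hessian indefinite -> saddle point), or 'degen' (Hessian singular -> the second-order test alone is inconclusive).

Compute the Hessian H = grad^2 f:
  H = [[5, 3], [3, 8]]
Verify stationarity: grad f(x*) = H x* + g = (0, 0).
Eigenvalues of H: 3.1459, 9.8541.
Both eigenvalues > 0, so H is positive definite -> x* is a strict local min.

min


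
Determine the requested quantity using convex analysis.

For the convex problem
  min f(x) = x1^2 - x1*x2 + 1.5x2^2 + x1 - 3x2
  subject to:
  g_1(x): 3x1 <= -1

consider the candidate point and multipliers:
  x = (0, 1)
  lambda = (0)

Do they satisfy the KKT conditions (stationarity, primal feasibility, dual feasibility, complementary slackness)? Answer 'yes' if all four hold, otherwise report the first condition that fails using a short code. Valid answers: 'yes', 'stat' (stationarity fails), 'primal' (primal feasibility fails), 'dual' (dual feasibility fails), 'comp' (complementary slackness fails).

Gradient of f: grad f(x) = Q x + c = (0, 0)
Constraint values g_i(x) = a_i^T x - b_i:
  g_1((0, 1)) = 1
Stationarity residual: grad f(x) + sum_i lambda_i a_i = (0, 0)
  -> stationarity OK
Primal feasibility (all g_i <= 0): FAILS
Dual feasibility (all lambda_i >= 0): OK
Complementary slackness (lambda_i * g_i(x) = 0 for all i): OK

Verdict: the first failing condition is primal_feasibility -> primal.

primal
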